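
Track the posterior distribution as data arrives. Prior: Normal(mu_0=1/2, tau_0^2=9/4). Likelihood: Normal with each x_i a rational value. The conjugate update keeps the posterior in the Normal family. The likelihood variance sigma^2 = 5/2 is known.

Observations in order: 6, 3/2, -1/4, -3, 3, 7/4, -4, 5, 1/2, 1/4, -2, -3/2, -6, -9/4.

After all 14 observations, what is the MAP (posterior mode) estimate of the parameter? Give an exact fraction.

obs 1: x=6 → posterior Normal(59/19, 45/38)
obs 2: x=3/2 → posterior Normal(145/56, 45/56)
obs 3: x=-1/4 → posterior Normal(281/148, 45/74)
obs 4: x=-3 → posterior Normal(173/184, 45/92)
obs 5: x=3 → posterior Normal(281/220, 9/22)
obs 6: x=7/4 → posterior Normal(43/32, 45/128)
obs 7: x=-4 → posterior Normal(50/73, 45/146)
obs 8: x=5 → posterior Normal(95/82, 45/164)
obs 9: x=1/2 → posterior Normal(199/182, 45/182)
obs 10: x=1/4 → posterior Normal(407/400, 9/40)
obs 11: x=-2 → posterior Normal(335/436, 45/218)
obs 12: x=-3/2 → posterior Normal(281/472, 45/236)
obs 13: x=-6 → posterior Normal(65/508, 45/254)
obs 14: x=-9/4 → posterior Normal(-1/34, 45/272)

-1/34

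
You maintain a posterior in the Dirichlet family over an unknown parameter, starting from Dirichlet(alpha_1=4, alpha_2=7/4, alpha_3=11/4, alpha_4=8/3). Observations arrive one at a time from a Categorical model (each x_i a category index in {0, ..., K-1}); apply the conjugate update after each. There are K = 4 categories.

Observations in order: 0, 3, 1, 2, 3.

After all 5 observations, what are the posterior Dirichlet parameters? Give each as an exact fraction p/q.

alpha_1=5, alpha_2=11/4, alpha_3=15/4, alpha_4=14/3

obs 1: x=0 → posterior Dirichlet(5, 7/4, 11/4, 8/3)
obs 2: x=3 → posterior Dirichlet(5, 7/4, 11/4, 11/3)
obs 3: x=1 → posterior Dirichlet(5, 11/4, 11/4, 11/3)
obs 4: x=2 → posterior Dirichlet(5, 11/4, 15/4, 11/3)
obs 5: x=3 → posterior Dirichlet(5, 11/4, 15/4, 14/3)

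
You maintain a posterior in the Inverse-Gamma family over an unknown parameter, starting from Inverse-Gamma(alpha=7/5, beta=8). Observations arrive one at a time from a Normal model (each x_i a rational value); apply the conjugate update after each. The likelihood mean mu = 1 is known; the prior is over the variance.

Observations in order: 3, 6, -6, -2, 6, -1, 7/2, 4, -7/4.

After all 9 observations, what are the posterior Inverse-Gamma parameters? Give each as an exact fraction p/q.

alpha=59/10, beta=2477/32

obs 1: x=3 → posterior Inverse-Gamma(19/10, 10)
obs 2: x=6 → posterior Inverse-Gamma(12/5, 45/2)
obs 3: x=-6 → posterior Inverse-Gamma(29/10, 47)
obs 4: x=-2 → posterior Inverse-Gamma(17/5, 103/2)
obs 5: x=6 → posterior Inverse-Gamma(39/10, 64)
obs 6: x=-1 → posterior Inverse-Gamma(22/5, 66)
obs 7: x=7/2 → posterior Inverse-Gamma(49/10, 553/8)
obs 8: x=4 → posterior Inverse-Gamma(27/5, 589/8)
obs 9: x=-7/4 → posterior Inverse-Gamma(59/10, 2477/32)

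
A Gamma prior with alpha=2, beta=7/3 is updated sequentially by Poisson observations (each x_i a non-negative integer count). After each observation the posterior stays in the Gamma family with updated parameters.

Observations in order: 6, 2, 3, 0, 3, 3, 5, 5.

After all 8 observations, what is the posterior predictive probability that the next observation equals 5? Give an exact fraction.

128046887524961911142285924098412022768805130214951/1469579863171077001426756312663794444327242738696192

obs 1: x=6 → posterior Gamma(8, 10/3)
obs 2: x=2 → posterior Gamma(10, 13/3)
obs 3: x=3 → posterior Gamma(13, 16/3)
obs 4: x=0 → posterior Gamma(13, 19/3)
obs 5: x=3 → posterior Gamma(16, 22/3)
obs 6: x=3 → posterior Gamma(19, 25/3)
obs 7: x=5 → posterior Gamma(24, 28/3)
obs 8: x=5 → posterior Gamma(29, 31/3)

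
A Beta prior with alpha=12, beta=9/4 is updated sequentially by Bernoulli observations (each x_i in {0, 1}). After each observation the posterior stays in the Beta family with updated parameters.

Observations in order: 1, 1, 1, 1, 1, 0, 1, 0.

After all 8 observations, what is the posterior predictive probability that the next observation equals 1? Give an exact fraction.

72/89

obs 1: x=1 → posterior Beta(13, 9/4)
obs 2: x=1 → posterior Beta(14, 9/4)
obs 3: x=1 → posterior Beta(15, 9/4)
obs 4: x=1 → posterior Beta(16, 9/4)
obs 5: x=1 → posterior Beta(17, 9/4)
obs 6: x=0 → posterior Beta(17, 13/4)
obs 7: x=1 → posterior Beta(18, 13/4)
obs 8: x=0 → posterior Beta(18, 17/4)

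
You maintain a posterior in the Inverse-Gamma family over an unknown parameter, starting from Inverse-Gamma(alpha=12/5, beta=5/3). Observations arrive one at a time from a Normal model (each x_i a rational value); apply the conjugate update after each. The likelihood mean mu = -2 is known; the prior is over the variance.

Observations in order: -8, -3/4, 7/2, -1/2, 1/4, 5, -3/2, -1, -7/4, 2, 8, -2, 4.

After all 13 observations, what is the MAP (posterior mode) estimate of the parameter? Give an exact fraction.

obs 1: x=-8 → posterior Inverse-Gamma(29/10, 59/3)
obs 2: x=-3/4 → posterior Inverse-Gamma(17/5, 1963/96)
obs 3: x=7/2 → posterior Inverse-Gamma(39/10, 3415/96)
obs 4: x=-1/2 → posterior Inverse-Gamma(22/5, 3523/96)
obs 5: x=1/4 → posterior Inverse-Gamma(49/10, 1883/48)
obs 6: x=5 → posterior Inverse-Gamma(27/5, 3059/48)
obs 7: x=-3/2 → posterior Inverse-Gamma(59/10, 3065/48)
obs 8: x=-1 → posterior Inverse-Gamma(32/5, 3089/48)
obs 9: x=-7/4 → posterior Inverse-Gamma(69/10, 6181/96)
obs 10: x=2 → posterior Inverse-Gamma(37/5, 6949/96)
obs 11: x=8 → posterior Inverse-Gamma(79/10, 11749/96)
obs 12: x=-2 → posterior Inverse-Gamma(42/5, 11749/96)
obs 13: x=4 → posterior Inverse-Gamma(89/10, 13477/96)

67385/4752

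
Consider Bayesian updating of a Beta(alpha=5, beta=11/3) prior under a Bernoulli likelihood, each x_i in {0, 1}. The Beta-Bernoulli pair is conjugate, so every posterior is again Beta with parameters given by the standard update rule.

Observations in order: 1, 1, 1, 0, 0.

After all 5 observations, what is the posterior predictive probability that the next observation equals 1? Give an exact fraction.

obs 1: x=1 → posterior Beta(6, 11/3)
obs 2: x=1 → posterior Beta(7, 11/3)
obs 3: x=1 → posterior Beta(8, 11/3)
obs 4: x=0 → posterior Beta(8, 14/3)
obs 5: x=0 → posterior Beta(8, 17/3)

24/41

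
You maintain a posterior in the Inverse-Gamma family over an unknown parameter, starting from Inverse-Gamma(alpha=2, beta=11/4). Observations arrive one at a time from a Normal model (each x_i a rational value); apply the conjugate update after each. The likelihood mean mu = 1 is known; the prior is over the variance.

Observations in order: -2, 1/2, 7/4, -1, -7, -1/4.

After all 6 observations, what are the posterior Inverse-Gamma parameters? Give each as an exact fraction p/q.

alpha=5, beta=679/16

obs 1: x=-2 → posterior Inverse-Gamma(5/2, 29/4)
obs 2: x=1/2 → posterior Inverse-Gamma(3, 59/8)
obs 3: x=7/4 → posterior Inverse-Gamma(7/2, 245/32)
obs 4: x=-1 → posterior Inverse-Gamma(4, 309/32)
obs 5: x=-7 → posterior Inverse-Gamma(9/2, 1333/32)
obs 6: x=-1/4 → posterior Inverse-Gamma(5, 679/16)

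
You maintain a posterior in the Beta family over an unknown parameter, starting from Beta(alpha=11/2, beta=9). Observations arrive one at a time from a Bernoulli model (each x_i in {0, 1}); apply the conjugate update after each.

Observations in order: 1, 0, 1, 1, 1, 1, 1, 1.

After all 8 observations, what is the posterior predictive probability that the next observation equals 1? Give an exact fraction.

5/9

obs 1: x=1 → posterior Beta(13/2, 9)
obs 2: x=0 → posterior Beta(13/2, 10)
obs 3: x=1 → posterior Beta(15/2, 10)
obs 4: x=1 → posterior Beta(17/2, 10)
obs 5: x=1 → posterior Beta(19/2, 10)
obs 6: x=1 → posterior Beta(21/2, 10)
obs 7: x=1 → posterior Beta(23/2, 10)
obs 8: x=1 → posterior Beta(25/2, 10)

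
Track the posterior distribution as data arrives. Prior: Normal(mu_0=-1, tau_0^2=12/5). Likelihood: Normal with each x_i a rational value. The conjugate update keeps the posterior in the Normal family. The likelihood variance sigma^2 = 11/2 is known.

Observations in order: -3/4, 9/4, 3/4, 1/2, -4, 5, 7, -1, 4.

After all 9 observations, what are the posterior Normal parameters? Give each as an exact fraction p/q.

obs 1: x=-3/4 → posterior Normal(-73/79, 132/79)
obs 2: x=9/4 → posterior Normal(-19/103, 132/103)
obs 3: x=3/4 → posterior Normal(-1/127, 132/127)
obs 4: x=1/2 → posterior Normal(11/151, 132/151)
obs 5: x=-4 → posterior Normal(-17/35, 132/175)
obs 6: x=5 → posterior Normal(35/199, 132/199)
obs 7: x=7 → posterior Normal(203/223, 132/223)
obs 8: x=-1 → posterior Normal(179/247, 132/247)
obs 9: x=4 → posterior Normal(275/271, 132/271)

mu_0=275/271, tau_0^2=132/271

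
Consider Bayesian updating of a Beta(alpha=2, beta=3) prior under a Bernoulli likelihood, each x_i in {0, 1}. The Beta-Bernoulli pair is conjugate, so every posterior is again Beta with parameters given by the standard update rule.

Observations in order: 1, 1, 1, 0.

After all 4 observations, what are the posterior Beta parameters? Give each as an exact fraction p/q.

obs 1: x=1 → posterior Beta(3, 3)
obs 2: x=1 → posterior Beta(4, 3)
obs 3: x=1 → posterior Beta(5, 3)
obs 4: x=0 → posterior Beta(5, 4)

alpha=5, beta=4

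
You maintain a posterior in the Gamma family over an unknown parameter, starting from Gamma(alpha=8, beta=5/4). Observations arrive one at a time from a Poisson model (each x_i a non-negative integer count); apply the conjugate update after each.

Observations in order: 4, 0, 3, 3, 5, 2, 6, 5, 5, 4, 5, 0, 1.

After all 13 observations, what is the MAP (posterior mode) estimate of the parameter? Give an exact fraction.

200/57

obs 1: x=4 → posterior Gamma(12, 9/4)
obs 2: x=0 → posterior Gamma(12, 13/4)
obs 3: x=3 → posterior Gamma(15, 17/4)
obs 4: x=3 → posterior Gamma(18, 21/4)
obs 5: x=5 → posterior Gamma(23, 25/4)
obs 6: x=2 → posterior Gamma(25, 29/4)
obs 7: x=6 → posterior Gamma(31, 33/4)
obs 8: x=5 → posterior Gamma(36, 37/4)
obs 9: x=5 → posterior Gamma(41, 41/4)
obs 10: x=4 → posterior Gamma(45, 45/4)
obs 11: x=5 → posterior Gamma(50, 49/4)
obs 12: x=0 → posterior Gamma(50, 53/4)
obs 13: x=1 → posterior Gamma(51, 57/4)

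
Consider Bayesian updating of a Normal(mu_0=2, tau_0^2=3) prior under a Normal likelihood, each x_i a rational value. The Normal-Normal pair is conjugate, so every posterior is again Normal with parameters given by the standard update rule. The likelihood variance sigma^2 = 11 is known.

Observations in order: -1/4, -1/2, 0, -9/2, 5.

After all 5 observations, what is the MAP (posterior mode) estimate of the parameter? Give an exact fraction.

85/104

obs 1: x=-1/4 → posterior Normal(85/56, 33/14)
obs 2: x=-1/2 → posterior Normal(79/68, 33/17)
obs 3: x=0 → posterior Normal(79/80, 33/20)
obs 4: x=-9/2 → posterior Normal(25/92, 33/23)
obs 5: x=5 → posterior Normal(85/104, 33/26)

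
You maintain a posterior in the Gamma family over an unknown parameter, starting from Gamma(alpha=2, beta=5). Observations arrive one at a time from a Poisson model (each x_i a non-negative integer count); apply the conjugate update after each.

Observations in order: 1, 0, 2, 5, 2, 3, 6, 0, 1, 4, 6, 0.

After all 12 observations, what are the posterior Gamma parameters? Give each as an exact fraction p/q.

alpha=32, beta=17

obs 1: x=1 → posterior Gamma(3, 6)
obs 2: x=0 → posterior Gamma(3, 7)
obs 3: x=2 → posterior Gamma(5, 8)
obs 4: x=5 → posterior Gamma(10, 9)
obs 5: x=2 → posterior Gamma(12, 10)
obs 6: x=3 → posterior Gamma(15, 11)
obs 7: x=6 → posterior Gamma(21, 12)
obs 8: x=0 → posterior Gamma(21, 13)
obs 9: x=1 → posterior Gamma(22, 14)
obs 10: x=4 → posterior Gamma(26, 15)
obs 11: x=6 → posterior Gamma(32, 16)
obs 12: x=0 → posterior Gamma(32, 17)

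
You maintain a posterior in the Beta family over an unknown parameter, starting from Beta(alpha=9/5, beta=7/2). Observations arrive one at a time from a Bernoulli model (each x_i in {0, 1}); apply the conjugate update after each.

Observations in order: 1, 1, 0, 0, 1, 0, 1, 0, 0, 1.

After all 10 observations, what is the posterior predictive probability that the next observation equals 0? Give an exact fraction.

5/9

obs 1: x=1 → posterior Beta(14/5, 7/2)
obs 2: x=1 → posterior Beta(19/5, 7/2)
obs 3: x=0 → posterior Beta(19/5, 9/2)
obs 4: x=0 → posterior Beta(19/5, 11/2)
obs 5: x=1 → posterior Beta(24/5, 11/2)
obs 6: x=0 → posterior Beta(24/5, 13/2)
obs 7: x=1 → posterior Beta(29/5, 13/2)
obs 8: x=0 → posterior Beta(29/5, 15/2)
obs 9: x=0 → posterior Beta(29/5, 17/2)
obs 10: x=1 → posterior Beta(34/5, 17/2)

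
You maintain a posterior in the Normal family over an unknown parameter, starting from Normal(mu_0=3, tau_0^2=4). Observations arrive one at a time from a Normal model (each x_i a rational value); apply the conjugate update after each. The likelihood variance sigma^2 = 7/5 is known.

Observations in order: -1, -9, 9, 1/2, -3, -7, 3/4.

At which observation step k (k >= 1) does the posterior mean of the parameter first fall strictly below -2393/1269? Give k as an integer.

k = 2

obs 1: x=-1 → posterior Normal(1/27, 28/27)
obs 2: x=-9 → posterior Normal(-179/47, 28/47)
obs 3: x=9 → posterior Normal(1/67, 28/67)
obs 4: x=1/2 → posterior Normal(11/87, 28/87)
obs 5: x=-3 → posterior Normal(-49/107, 28/107)
obs 6: x=-7 → posterior Normal(-189/127, 28/127)
obs 7: x=3/4 → posterior Normal(-58/49, 4/21)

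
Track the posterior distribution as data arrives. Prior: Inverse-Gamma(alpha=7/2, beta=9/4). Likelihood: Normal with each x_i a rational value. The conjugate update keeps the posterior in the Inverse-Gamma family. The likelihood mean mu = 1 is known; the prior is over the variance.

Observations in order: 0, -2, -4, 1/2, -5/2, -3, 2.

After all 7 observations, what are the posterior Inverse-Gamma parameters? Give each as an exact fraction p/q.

obs 1: x=0 → posterior Inverse-Gamma(4, 11/4)
obs 2: x=-2 → posterior Inverse-Gamma(9/2, 29/4)
obs 3: x=-4 → posterior Inverse-Gamma(5, 79/4)
obs 4: x=1/2 → posterior Inverse-Gamma(11/2, 159/8)
obs 5: x=-5/2 → posterior Inverse-Gamma(6, 26)
obs 6: x=-3 → posterior Inverse-Gamma(13/2, 34)
obs 7: x=2 → posterior Inverse-Gamma(7, 69/2)

alpha=7, beta=69/2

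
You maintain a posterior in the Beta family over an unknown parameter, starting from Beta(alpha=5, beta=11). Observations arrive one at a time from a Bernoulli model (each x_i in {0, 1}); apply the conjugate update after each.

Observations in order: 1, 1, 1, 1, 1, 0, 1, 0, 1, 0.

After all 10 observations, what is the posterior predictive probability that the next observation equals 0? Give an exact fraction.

obs 1: x=1 → posterior Beta(6, 11)
obs 2: x=1 → posterior Beta(7, 11)
obs 3: x=1 → posterior Beta(8, 11)
obs 4: x=1 → posterior Beta(9, 11)
obs 5: x=1 → posterior Beta(10, 11)
obs 6: x=0 → posterior Beta(10, 12)
obs 7: x=1 → posterior Beta(11, 12)
obs 8: x=0 → posterior Beta(11, 13)
obs 9: x=1 → posterior Beta(12, 13)
obs 10: x=0 → posterior Beta(12, 14)

7/13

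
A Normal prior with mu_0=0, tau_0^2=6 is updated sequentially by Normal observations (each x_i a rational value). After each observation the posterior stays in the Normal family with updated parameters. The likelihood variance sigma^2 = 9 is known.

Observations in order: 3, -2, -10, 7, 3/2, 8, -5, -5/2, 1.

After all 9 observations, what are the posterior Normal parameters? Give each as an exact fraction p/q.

obs 1: x=3 → posterior Normal(6/5, 18/5)
obs 2: x=-2 → posterior Normal(2/7, 18/7)
obs 3: x=-10 → posterior Normal(-2, 2)
obs 4: x=7 → posterior Normal(-4/11, 18/11)
obs 5: x=3/2 → posterior Normal(-1/13, 18/13)
obs 6: x=8 → posterior Normal(1, 6/5)
obs 7: x=-5 → posterior Normal(5/17, 18/17)
obs 8: x=-5/2 → posterior Normal(0, 18/19)
obs 9: x=1 → posterior Normal(2/21, 6/7)

mu_0=2/21, tau_0^2=6/7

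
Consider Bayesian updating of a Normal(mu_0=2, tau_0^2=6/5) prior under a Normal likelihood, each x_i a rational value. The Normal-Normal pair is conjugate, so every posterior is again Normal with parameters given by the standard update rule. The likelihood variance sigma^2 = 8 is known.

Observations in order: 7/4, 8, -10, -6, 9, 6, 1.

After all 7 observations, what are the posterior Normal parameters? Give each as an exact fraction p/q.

mu_0=277/164, tau_0^2=24/41

obs 1: x=7/4 → posterior Normal(181/92, 24/23)
obs 2: x=8 → posterior Normal(277/104, 12/13)
obs 3: x=-10 → posterior Normal(157/116, 24/29)
obs 4: x=-6 → posterior Normal(85/128, 3/4)
obs 5: x=9 → posterior Normal(193/140, 24/35)
obs 6: x=6 → posterior Normal(265/152, 12/19)
obs 7: x=1 → posterior Normal(277/164, 24/41)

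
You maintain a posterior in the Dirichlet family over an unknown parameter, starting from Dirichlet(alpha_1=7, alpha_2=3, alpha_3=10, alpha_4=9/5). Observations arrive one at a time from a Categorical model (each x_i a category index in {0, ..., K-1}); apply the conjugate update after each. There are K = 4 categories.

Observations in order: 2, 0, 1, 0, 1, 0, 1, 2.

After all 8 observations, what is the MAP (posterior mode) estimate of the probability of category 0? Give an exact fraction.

15/43

obs 1: x=2 → posterior Dirichlet(7, 3, 11, 9/5)
obs 2: x=0 → posterior Dirichlet(8, 3, 11, 9/5)
obs 3: x=1 → posterior Dirichlet(8, 4, 11, 9/5)
obs 4: x=0 → posterior Dirichlet(9, 4, 11, 9/5)
obs 5: x=1 → posterior Dirichlet(9, 5, 11, 9/5)
obs 6: x=0 → posterior Dirichlet(10, 5, 11, 9/5)
obs 7: x=1 → posterior Dirichlet(10, 6, 11, 9/5)
obs 8: x=2 → posterior Dirichlet(10, 6, 12, 9/5)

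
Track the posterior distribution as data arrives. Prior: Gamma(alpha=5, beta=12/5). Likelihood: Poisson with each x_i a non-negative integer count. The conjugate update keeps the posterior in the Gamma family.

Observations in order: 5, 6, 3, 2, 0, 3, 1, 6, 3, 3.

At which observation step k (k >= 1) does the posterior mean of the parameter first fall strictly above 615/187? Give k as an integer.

k = 2

obs 1: x=5 → posterior Gamma(10, 17/5)
obs 2: x=6 → posterior Gamma(16, 22/5)
obs 3: x=3 → posterior Gamma(19, 27/5)
obs 4: x=2 → posterior Gamma(21, 32/5)
obs 5: x=0 → posterior Gamma(21, 37/5)
obs 6: x=3 → posterior Gamma(24, 42/5)
obs 7: x=1 → posterior Gamma(25, 47/5)
obs 8: x=6 → posterior Gamma(31, 52/5)
obs 9: x=3 → posterior Gamma(34, 57/5)
obs 10: x=3 → posterior Gamma(37, 62/5)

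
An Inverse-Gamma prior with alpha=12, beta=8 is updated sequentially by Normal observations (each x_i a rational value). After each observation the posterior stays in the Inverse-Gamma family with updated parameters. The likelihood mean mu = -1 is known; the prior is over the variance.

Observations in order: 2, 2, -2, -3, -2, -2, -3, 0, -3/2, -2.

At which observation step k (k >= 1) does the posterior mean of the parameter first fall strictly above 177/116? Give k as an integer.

obs 1: x=2 → posterior Inverse-Gamma(25/2, 25/2)
obs 2: x=2 → posterior Inverse-Gamma(13, 17)
obs 3: x=-2 → posterior Inverse-Gamma(27/2, 35/2)
obs 4: x=-3 → posterior Inverse-Gamma(14, 39/2)
obs 5: x=-2 → posterior Inverse-Gamma(29/2, 20)
obs 6: x=-2 → posterior Inverse-Gamma(15, 41/2)
obs 7: x=-3 → posterior Inverse-Gamma(31/2, 45/2)
obs 8: x=0 → posterior Inverse-Gamma(16, 23)
obs 9: x=-3/2 → posterior Inverse-Gamma(33/2, 185/8)
obs 10: x=-2 → posterior Inverse-Gamma(17, 189/8)

k = 7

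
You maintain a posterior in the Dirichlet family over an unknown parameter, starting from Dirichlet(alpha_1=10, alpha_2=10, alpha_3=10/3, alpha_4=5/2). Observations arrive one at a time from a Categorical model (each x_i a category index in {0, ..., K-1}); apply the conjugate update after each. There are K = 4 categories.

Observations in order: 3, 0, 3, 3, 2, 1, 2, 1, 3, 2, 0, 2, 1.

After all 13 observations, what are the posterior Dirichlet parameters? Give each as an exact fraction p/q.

obs 1: x=3 → posterior Dirichlet(10, 10, 10/3, 7/2)
obs 2: x=0 → posterior Dirichlet(11, 10, 10/3, 7/2)
obs 3: x=3 → posterior Dirichlet(11, 10, 10/3, 9/2)
obs 4: x=3 → posterior Dirichlet(11, 10, 10/3, 11/2)
obs 5: x=2 → posterior Dirichlet(11, 10, 13/3, 11/2)
obs 6: x=1 → posterior Dirichlet(11, 11, 13/3, 11/2)
obs 7: x=2 → posterior Dirichlet(11, 11, 16/3, 11/2)
obs 8: x=1 → posterior Dirichlet(11, 12, 16/3, 11/2)
obs 9: x=3 → posterior Dirichlet(11, 12, 16/3, 13/2)
obs 10: x=2 → posterior Dirichlet(11, 12, 19/3, 13/2)
obs 11: x=0 → posterior Dirichlet(12, 12, 19/3, 13/2)
obs 12: x=2 → posterior Dirichlet(12, 12, 22/3, 13/2)
obs 13: x=1 → posterior Dirichlet(12, 13, 22/3, 13/2)

alpha_1=12, alpha_2=13, alpha_3=22/3, alpha_4=13/2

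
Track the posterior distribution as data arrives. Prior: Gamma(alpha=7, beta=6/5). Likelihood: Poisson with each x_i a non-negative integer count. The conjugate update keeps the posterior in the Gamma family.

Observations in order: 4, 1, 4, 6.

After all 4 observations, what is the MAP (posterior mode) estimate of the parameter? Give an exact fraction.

obs 1: x=4 → posterior Gamma(11, 11/5)
obs 2: x=1 → posterior Gamma(12, 16/5)
obs 3: x=4 → posterior Gamma(16, 21/5)
obs 4: x=6 → posterior Gamma(22, 26/5)

105/26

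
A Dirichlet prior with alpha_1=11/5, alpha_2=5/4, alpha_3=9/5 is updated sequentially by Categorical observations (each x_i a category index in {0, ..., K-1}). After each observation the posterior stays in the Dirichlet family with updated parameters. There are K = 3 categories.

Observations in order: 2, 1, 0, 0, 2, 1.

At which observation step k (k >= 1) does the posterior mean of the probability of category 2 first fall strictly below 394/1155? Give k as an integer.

obs 1: x=2 → posterior Dirichlet(11/5, 5/4, 14/5)
obs 2: x=1 → posterior Dirichlet(11/5, 9/4, 14/5)
obs 3: x=0 → posterior Dirichlet(16/5, 9/4, 14/5)
obs 4: x=0 → posterior Dirichlet(21/5, 9/4, 14/5)
obs 5: x=2 → posterior Dirichlet(21/5, 9/4, 19/5)
obs 6: x=1 → posterior Dirichlet(21/5, 13/4, 19/5)

k = 3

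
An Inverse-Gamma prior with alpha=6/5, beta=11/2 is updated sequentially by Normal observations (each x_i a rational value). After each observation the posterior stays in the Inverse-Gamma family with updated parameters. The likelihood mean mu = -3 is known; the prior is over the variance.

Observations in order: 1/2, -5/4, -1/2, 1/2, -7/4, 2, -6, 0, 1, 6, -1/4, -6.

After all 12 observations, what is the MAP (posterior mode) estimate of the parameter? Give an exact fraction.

obs 1: x=1/2 → posterior Inverse-Gamma(17/10, 93/8)
obs 2: x=-5/4 → posterior Inverse-Gamma(11/5, 421/32)
obs 3: x=-1/2 → posterior Inverse-Gamma(27/10, 521/32)
obs 4: x=1/2 → posterior Inverse-Gamma(16/5, 717/32)
obs 5: x=-7/4 → posterior Inverse-Gamma(37/10, 371/16)
obs 6: x=2 → posterior Inverse-Gamma(21/5, 571/16)
obs 7: x=-6 → posterior Inverse-Gamma(47/10, 643/16)
obs 8: x=0 → posterior Inverse-Gamma(26/5, 715/16)
obs 9: x=1 → posterior Inverse-Gamma(57/10, 843/16)
obs 10: x=6 → posterior Inverse-Gamma(31/5, 1491/16)
obs 11: x=-1/4 → posterior Inverse-Gamma(67/10, 3103/32)
obs 12: x=-6 → posterior Inverse-Gamma(36/5, 3247/32)

16235/1312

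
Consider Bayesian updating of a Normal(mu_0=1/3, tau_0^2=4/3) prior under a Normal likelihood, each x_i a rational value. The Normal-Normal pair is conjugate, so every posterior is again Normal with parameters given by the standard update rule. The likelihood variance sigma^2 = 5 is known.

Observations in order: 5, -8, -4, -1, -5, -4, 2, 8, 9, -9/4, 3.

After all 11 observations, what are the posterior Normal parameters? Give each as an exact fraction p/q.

obs 1: x=5 → posterior Normal(25/19, 20/19)
obs 2: x=-8 → posterior Normal(-7/23, 20/23)
obs 3: x=-4 → posterior Normal(-23/27, 20/27)
obs 4: x=-1 → posterior Normal(-27/31, 20/31)
obs 5: x=-5 → posterior Normal(-47/35, 4/7)
obs 6: x=-4 → posterior Normal(-21/13, 20/39)
obs 7: x=2 → posterior Normal(-55/43, 20/43)
obs 8: x=8 → posterior Normal(-23/47, 20/47)
obs 9: x=9 → posterior Normal(13/51, 20/51)
obs 10: x=-9/4 → posterior Normal(4/55, 4/11)
obs 11: x=3 → posterior Normal(16/59, 20/59)

mu_0=16/59, tau_0^2=20/59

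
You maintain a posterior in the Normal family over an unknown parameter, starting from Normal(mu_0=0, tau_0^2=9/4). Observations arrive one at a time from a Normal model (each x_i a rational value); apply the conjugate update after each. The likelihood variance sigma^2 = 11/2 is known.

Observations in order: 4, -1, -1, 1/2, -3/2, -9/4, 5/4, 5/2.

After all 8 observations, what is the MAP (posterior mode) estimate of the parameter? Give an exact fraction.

45/188

obs 1: x=4 → posterior Normal(36/31, 99/62)
obs 2: x=-1 → posterior Normal(27/40, 99/80)
obs 3: x=-1 → posterior Normal(18/49, 99/98)
obs 4: x=1/2 → posterior Normal(45/116, 99/116)
obs 5: x=-3/2 → posterior Normal(9/67, 99/134)
obs 6: x=-9/4 → posterior Normal(-45/304, 99/152)
obs 7: x=5/4 → posterior Normal(0, 99/170)
obs 8: x=5/2 → posterior Normal(45/188, 99/188)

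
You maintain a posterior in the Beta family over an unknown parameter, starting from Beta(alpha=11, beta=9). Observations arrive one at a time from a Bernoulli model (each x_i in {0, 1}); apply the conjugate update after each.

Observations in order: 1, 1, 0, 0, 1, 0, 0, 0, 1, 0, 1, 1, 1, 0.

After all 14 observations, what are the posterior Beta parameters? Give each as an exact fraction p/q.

alpha=18, beta=16

obs 1: x=1 → posterior Beta(12, 9)
obs 2: x=1 → posterior Beta(13, 9)
obs 3: x=0 → posterior Beta(13, 10)
obs 4: x=0 → posterior Beta(13, 11)
obs 5: x=1 → posterior Beta(14, 11)
obs 6: x=0 → posterior Beta(14, 12)
obs 7: x=0 → posterior Beta(14, 13)
obs 8: x=0 → posterior Beta(14, 14)
obs 9: x=1 → posterior Beta(15, 14)
obs 10: x=0 → posterior Beta(15, 15)
obs 11: x=1 → posterior Beta(16, 15)
obs 12: x=1 → posterior Beta(17, 15)
obs 13: x=1 → posterior Beta(18, 15)
obs 14: x=0 → posterior Beta(18, 16)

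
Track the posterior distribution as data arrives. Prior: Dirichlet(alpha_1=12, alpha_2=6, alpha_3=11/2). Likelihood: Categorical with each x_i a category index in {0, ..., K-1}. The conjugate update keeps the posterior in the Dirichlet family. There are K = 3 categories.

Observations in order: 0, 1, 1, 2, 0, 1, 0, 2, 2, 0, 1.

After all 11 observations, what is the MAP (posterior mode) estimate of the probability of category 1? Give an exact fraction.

2/7

obs 1: x=0 → posterior Dirichlet(13, 6, 11/2)
obs 2: x=1 → posterior Dirichlet(13, 7, 11/2)
obs 3: x=1 → posterior Dirichlet(13, 8, 11/2)
obs 4: x=2 → posterior Dirichlet(13, 8, 13/2)
obs 5: x=0 → posterior Dirichlet(14, 8, 13/2)
obs 6: x=1 → posterior Dirichlet(14, 9, 13/2)
obs 7: x=0 → posterior Dirichlet(15, 9, 13/2)
obs 8: x=2 → posterior Dirichlet(15, 9, 15/2)
obs 9: x=2 → posterior Dirichlet(15, 9, 17/2)
obs 10: x=0 → posterior Dirichlet(16, 9, 17/2)
obs 11: x=1 → posterior Dirichlet(16, 10, 17/2)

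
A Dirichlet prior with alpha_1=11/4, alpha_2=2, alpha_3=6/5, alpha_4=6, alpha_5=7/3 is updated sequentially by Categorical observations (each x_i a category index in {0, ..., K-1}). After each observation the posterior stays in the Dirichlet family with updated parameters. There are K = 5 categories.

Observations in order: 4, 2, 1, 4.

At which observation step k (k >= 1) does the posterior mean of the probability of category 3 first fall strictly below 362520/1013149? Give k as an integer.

k = 3

obs 1: x=4 → posterior Dirichlet(11/4, 2, 6/5, 6, 10/3)
obs 2: x=2 → posterior Dirichlet(11/4, 2, 11/5, 6, 10/3)
obs 3: x=1 → posterior Dirichlet(11/4, 3, 11/5, 6, 10/3)
obs 4: x=4 → posterior Dirichlet(11/4, 3, 11/5, 6, 13/3)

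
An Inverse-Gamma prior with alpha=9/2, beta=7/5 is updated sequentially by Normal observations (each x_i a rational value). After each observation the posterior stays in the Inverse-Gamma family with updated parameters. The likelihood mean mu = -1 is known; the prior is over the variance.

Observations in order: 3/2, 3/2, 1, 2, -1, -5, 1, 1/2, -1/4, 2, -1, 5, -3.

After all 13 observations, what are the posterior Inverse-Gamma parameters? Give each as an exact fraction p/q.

obs 1: x=3/2 → posterior Inverse-Gamma(5, 181/40)
obs 2: x=3/2 → posterior Inverse-Gamma(11/2, 153/20)
obs 3: x=1 → posterior Inverse-Gamma(6, 193/20)
obs 4: x=2 → posterior Inverse-Gamma(13/2, 283/20)
obs 5: x=-1 → posterior Inverse-Gamma(7, 283/20)
obs 6: x=-5 → posterior Inverse-Gamma(15/2, 443/20)
obs 7: x=1 → posterior Inverse-Gamma(8, 483/20)
obs 8: x=1/2 → posterior Inverse-Gamma(17/2, 1011/40)
obs 9: x=-1/4 → posterior Inverse-Gamma(9, 4089/160)
obs 10: x=2 → posterior Inverse-Gamma(19/2, 4809/160)
obs 11: x=-1 → posterior Inverse-Gamma(10, 4809/160)
obs 12: x=5 → posterior Inverse-Gamma(21/2, 7689/160)
obs 13: x=-3 → posterior Inverse-Gamma(11, 8009/160)

alpha=11, beta=8009/160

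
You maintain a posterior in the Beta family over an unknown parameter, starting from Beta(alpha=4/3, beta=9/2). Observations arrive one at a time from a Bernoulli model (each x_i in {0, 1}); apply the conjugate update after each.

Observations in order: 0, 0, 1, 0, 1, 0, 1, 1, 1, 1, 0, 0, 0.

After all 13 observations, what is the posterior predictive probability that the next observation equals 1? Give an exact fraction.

44/113

obs 1: x=0 → posterior Beta(4/3, 11/2)
obs 2: x=0 → posterior Beta(4/3, 13/2)
obs 3: x=1 → posterior Beta(7/3, 13/2)
obs 4: x=0 → posterior Beta(7/3, 15/2)
obs 5: x=1 → posterior Beta(10/3, 15/2)
obs 6: x=0 → posterior Beta(10/3, 17/2)
obs 7: x=1 → posterior Beta(13/3, 17/2)
obs 8: x=1 → posterior Beta(16/3, 17/2)
obs 9: x=1 → posterior Beta(19/3, 17/2)
obs 10: x=1 → posterior Beta(22/3, 17/2)
obs 11: x=0 → posterior Beta(22/3, 19/2)
obs 12: x=0 → posterior Beta(22/3, 21/2)
obs 13: x=0 → posterior Beta(22/3, 23/2)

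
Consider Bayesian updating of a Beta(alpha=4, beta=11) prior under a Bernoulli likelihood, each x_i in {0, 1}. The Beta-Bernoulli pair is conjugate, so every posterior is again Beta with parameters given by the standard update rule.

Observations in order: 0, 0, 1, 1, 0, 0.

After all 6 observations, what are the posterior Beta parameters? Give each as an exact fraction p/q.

alpha=6, beta=15

obs 1: x=0 → posterior Beta(4, 12)
obs 2: x=0 → posterior Beta(4, 13)
obs 3: x=1 → posterior Beta(5, 13)
obs 4: x=1 → posterior Beta(6, 13)
obs 5: x=0 → posterior Beta(6, 14)
obs 6: x=0 → posterior Beta(6, 15)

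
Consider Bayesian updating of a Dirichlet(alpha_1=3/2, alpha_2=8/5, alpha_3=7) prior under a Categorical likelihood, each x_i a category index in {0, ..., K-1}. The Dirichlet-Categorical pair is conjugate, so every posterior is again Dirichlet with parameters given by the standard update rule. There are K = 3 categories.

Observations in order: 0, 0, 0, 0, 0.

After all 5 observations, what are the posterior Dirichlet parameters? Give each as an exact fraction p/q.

alpha_1=13/2, alpha_2=8/5, alpha_3=7

obs 1: x=0 → posterior Dirichlet(5/2, 8/5, 7)
obs 2: x=0 → posterior Dirichlet(7/2, 8/5, 7)
obs 3: x=0 → posterior Dirichlet(9/2, 8/5, 7)
obs 4: x=0 → posterior Dirichlet(11/2, 8/5, 7)
obs 5: x=0 → posterior Dirichlet(13/2, 8/5, 7)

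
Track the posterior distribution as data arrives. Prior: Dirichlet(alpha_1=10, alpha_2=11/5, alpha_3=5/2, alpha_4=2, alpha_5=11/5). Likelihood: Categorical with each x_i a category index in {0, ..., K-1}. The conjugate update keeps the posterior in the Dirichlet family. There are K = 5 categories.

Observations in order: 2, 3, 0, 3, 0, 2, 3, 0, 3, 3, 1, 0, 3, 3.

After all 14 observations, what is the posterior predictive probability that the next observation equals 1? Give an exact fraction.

32/329

obs 1: x=2 → posterior Dirichlet(10, 11/5, 7/2, 2, 11/5)
obs 2: x=3 → posterior Dirichlet(10, 11/5, 7/2, 3, 11/5)
obs 3: x=0 → posterior Dirichlet(11, 11/5, 7/2, 3, 11/5)
obs 4: x=3 → posterior Dirichlet(11, 11/5, 7/2, 4, 11/5)
obs 5: x=0 → posterior Dirichlet(12, 11/5, 7/2, 4, 11/5)
obs 6: x=2 → posterior Dirichlet(12, 11/5, 9/2, 4, 11/5)
obs 7: x=3 → posterior Dirichlet(12, 11/5, 9/2, 5, 11/5)
obs 8: x=0 → posterior Dirichlet(13, 11/5, 9/2, 5, 11/5)
obs 9: x=3 → posterior Dirichlet(13, 11/5, 9/2, 6, 11/5)
obs 10: x=3 → posterior Dirichlet(13, 11/5, 9/2, 7, 11/5)
obs 11: x=1 → posterior Dirichlet(13, 16/5, 9/2, 7, 11/5)
obs 12: x=0 → posterior Dirichlet(14, 16/5, 9/2, 7, 11/5)
obs 13: x=3 → posterior Dirichlet(14, 16/5, 9/2, 8, 11/5)
obs 14: x=3 → posterior Dirichlet(14, 16/5, 9/2, 9, 11/5)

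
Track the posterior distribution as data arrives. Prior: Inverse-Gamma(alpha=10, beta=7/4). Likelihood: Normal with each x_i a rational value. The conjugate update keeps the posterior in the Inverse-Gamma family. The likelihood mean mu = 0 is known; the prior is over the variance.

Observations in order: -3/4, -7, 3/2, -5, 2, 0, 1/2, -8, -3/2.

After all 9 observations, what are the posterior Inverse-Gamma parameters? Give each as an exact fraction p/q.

alpha=29/2, beta=2413/32

obs 1: x=-3/4 → posterior Inverse-Gamma(21/2, 65/32)
obs 2: x=-7 → posterior Inverse-Gamma(11, 849/32)
obs 3: x=3/2 → posterior Inverse-Gamma(23/2, 885/32)
obs 4: x=-5 → posterior Inverse-Gamma(12, 1285/32)
obs 5: x=2 → posterior Inverse-Gamma(25/2, 1349/32)
obs 6: x=0 → posterior Inverse-Gamma(13, 1349/32)
obs 7: x=1/2 → posterior Inverse-Gamma(27/2, 1353/32)
obs 8: x=-8 → posterior Inverse-Gamma(14, 2377/32)
obs 9: x=-3/2 → posterior Inverse-Gamma(29/2, 2413/32)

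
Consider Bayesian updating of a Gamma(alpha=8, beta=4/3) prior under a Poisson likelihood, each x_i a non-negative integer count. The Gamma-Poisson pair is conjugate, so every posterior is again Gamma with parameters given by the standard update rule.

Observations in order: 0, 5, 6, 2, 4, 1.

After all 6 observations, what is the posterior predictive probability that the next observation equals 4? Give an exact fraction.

153870944609464022698355336269060399693824/867361737988403547205962240695953369140625

obs 1: x=0 → posterior Gamma(8, 7/3)
obs 2: x=5 → posterior Gamma(13, 10/3)
obs 3: x=6 → posterior Gamma(19, 13/3)
obs 4: x=2 → posterior Gamma(21, 16/3)
obs 5: x=4 → posterior Gamma(25, 19/3)
obs 6: x=1 → posterior Gamma(26, 22/3)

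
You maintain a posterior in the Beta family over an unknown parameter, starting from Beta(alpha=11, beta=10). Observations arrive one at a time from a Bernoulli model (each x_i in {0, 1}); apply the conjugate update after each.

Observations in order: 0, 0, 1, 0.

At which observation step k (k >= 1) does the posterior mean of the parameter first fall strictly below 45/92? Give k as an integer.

k = 2

obs 1: x=0 → posterior Beta(11, 11)
obs 2: x=0 → posterior Beta(11, 12)
obs 3: x=1 → posterior Beta(12, 12)
obs 4: x=0 → posterior Beta(12, 13)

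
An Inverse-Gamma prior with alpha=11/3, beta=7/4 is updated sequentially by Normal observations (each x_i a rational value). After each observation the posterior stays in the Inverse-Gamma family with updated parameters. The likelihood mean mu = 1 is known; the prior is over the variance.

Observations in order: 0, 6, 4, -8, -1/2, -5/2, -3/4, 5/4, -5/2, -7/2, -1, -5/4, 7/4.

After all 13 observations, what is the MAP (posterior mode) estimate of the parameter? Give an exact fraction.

2151/268

obs 1: x=0 → posterior Inverse-Gamma(25/6, 9/4)
obs 2: x=6 → posterior Inverse-Gamma(14/3, 59/4)
obs 3: x=4 → posterior Inverse-Gamma(31/6, 77/4)
obs 4: x=-8 → posterior Inverse-Gamma(17/3, 239/4)
obs 5: x=-1/2 → posterior Inverse-Gamma(37/6, 487/8)
obs 6: x=-5/2 → posterior Inverse-Gamma(20/3, 67)
obs 7: x=-3/4 → posterior Inverse-Gamma(43/6, 2193/32)
obs 8: x=5/4 → posterior Inverse-Gamma(23/3, 1097/16)
obs 9: x=-5/2 → posterior Inverse-Gamma(49/6, 1195/16)
obs 10: x=-7/2 → posterior Inverse-Gamma(26/3, 1357/16)
obs 11: x=-1 → posterior Inverse-Gamma(55/6, 1389/16)
obs 12: x=-5/4 → posterior Inverse-Gamma(29/3, 2859/32)
obs 13: x=7/4 → posterior Inverse-Gamma(61/6, 717/8)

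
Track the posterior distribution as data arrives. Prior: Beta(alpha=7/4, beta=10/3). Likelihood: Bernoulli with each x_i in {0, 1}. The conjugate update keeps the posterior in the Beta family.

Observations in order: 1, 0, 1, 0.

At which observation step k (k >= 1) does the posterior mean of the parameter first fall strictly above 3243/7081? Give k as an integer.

obs 1: x=1 → posterior Beta(11/4, 10/3)
obs 2: x=0 → posterior Beta(11/4, 13/3)
obs 3: x=1 → posterior Beta(15/4, 13/3)
obs 4: x=0 → posterior Beta(15/4, 16/3)

k = 3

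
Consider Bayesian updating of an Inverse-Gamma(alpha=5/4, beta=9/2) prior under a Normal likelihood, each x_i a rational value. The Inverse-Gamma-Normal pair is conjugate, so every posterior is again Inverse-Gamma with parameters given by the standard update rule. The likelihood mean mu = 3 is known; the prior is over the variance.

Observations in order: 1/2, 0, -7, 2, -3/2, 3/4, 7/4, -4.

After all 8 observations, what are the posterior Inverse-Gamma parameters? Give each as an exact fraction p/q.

obs 1: x=1/2 → posterior Inverse-Gamma(7/4, 61/8)
obs 2: x=0 → posterior Inverse-Gamma(9/4, 97/8)
obs 3: x=-7 → posterior Inverse-Gamma(11/4, 497/8)
obs 4: x=2 → posterior Inverse-Gamma(13/4, 501/8)
obs 5: x=-3/2 → posterior Inverse-Gamma(15/4, 291/4)
obs 6: x=3/4 → posterior Inverse-Gamma(17/4, 2409/32)
obs 7: x=7/4 → posterior Inverse-Gamma(19/4, 1217/16)
obs 8: x=-4 → posterior Inverse-Gamma(21/4, 1609/16)

alpha=21/4, beta=1609/16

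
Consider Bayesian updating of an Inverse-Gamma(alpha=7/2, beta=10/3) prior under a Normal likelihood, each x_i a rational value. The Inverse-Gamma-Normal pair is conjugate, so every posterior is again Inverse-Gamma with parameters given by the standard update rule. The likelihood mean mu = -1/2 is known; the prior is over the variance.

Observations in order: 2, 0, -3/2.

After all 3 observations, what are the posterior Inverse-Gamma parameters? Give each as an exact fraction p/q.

obs 1: x=2 → posterior Inverse-Gamma(4, 155/24)
obs 2: x=0 → posterior Inverse-Gamma(9/2, 79/12)
obs 3: x=-3/2 → posterior Inverse-Gamma(5, 85/12)

alpha=5, beta=85/12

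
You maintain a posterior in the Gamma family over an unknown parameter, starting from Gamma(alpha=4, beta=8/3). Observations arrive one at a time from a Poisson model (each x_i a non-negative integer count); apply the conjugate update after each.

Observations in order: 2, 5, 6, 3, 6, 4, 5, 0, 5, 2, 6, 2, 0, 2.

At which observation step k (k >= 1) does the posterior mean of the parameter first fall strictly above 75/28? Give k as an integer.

k = 3

obs 1: x=2 → posterior Gamma(6, 11/3)
obs 2: x=5 → posterior Gamma(11, 14/3)
obs 3: x=6 → posterior Gamma(17, 17/3)
obs 4: x=3 → posterior Gamma(20, 20/3)
obs 5: x=6 → posterior Gamma(26, 23/3)
obs 6: x=4 → posterior Gamma(30, 26/3)
obs 7: x=5 → posterior Gamma(35, 29/3)
obs 8: x=0 → posterior Gamma(35, 32/3)
obs 9: x=5 → posterior Gamma(40, 35/3)
obs 10: x=2 → posterior Gamma(42, 38/3)
obs 11: x=6 → posterior Gamma(48, 41/3)
obs 12: x=2 → posterior Gamma(50, 44/3)
obs 13: x=0 → posterior Gamma(50, 47/3)
obs 14: x=2 → posterior Gamma(52, 50/3)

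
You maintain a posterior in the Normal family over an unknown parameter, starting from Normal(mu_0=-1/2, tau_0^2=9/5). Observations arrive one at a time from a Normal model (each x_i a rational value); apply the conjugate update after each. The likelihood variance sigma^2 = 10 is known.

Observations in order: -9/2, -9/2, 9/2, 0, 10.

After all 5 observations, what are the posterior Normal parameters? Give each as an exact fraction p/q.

mu_0=49/190, tau_0^2=18/19

obs 1: x=-9/2 → posterior Normal(-131/118, 90/59)
obs 2: x=-9/2 → posterior Normal(-53/34, 45/34)
obs 3: x=9/2 → posterior Normal(-131/154, 90/77)
obs 4: x=0 → posterior Normal(-131/172, 45/43)
obs 5: x=10 → posterior Normal(49/190, 18/19)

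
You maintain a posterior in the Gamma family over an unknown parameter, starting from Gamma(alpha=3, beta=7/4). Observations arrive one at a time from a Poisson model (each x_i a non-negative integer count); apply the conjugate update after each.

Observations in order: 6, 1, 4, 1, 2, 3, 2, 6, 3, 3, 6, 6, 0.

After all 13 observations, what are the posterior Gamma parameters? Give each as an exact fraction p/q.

obs 1: x=6 → posterior Gamma(9, 11/4)
obs 2: x=1 → posterior Gamma(10, 15/4)
obs 3: x=4 → posterior Gamma(14, 19/4)
obs 4: x=1 → posterior Gamma(15, 23/4)
obs 5: x=2 → posterior Gamma(17, 27/4)
obs 6: x=3 → posterior Gamma(20, 31/4)
obs 7: x=2 → posterior Gamma(22, 35/4)
obs 8: x=6 → posterior Gamma(28, 39/4)
obs 9: x=3 → posterior Gamma(31, 43/4)
obs 10: x=3 → posterior Gamma(34, 47/4)
obs 11: x=6 → posterior Gamma(40, 51/4)
obs 12: x=6 → posterior Gamma(46, 55/4)
obs 13: x=0 → posterior Gamma(46, 59/4)

alpha=46, beta=59/4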